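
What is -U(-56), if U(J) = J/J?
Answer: -1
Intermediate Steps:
U(J) = 1
-U(-56) = -1*1 = -1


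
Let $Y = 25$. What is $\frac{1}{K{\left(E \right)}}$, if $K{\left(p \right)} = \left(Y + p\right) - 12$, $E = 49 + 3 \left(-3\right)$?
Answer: $\frac{1}{53} \approx 0.018868$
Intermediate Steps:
$E = 40$ ($E = 49 - 9 = 40$)
$K{\left(p \right)} = 13 + p$ ($K{\left(p \right)} = \left(25 + p\right) - 12 = 13 + p$)
$\frac{1}{K{\left(E \right)}} = \frac{1}{13 + 40} = \frac{1}{53}$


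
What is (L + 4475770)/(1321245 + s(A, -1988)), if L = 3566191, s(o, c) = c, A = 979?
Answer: 8041961/1319257 ≈ 6.0958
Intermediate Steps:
(L + 4475770)/(1321245 + s(A, -1988)) = (3566191 + 4475770)/(1321245 - 1988) = 8041961/1319257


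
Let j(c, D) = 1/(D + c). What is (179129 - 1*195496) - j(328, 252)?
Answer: -9492861/580 ≈ -16367.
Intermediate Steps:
(179129 - 1*195496) - j(328, 252) = (179129 - 1*195496) - 1/(252 + 328) = (179129 - 195496) - 1/580 = -16367 - 1*1/580 = -16367 - 1/580 = -9492861/580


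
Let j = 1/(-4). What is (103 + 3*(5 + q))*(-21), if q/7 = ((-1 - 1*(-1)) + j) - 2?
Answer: -5943/4 ≈ -1485.8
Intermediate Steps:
j = -¼ ≈ -0.25000
q = -63/4 (q = 7*(((-1 - 1*(-1)) - ¼) - 2) = 7*(((-1 + 1) - ¼) - 2) = 7*((0 - ¼) - 2) = 7*(-¼ - 2) = 7*(-9/4) = -63/4 ≈ -15.750)
(103 + 3*(5 + q))*(-21) = (103 + 3*(5 - 63/4))*(-21) = (103 + 3*(-43/4))*(-21) = (103 - 129/4)*(-21) = (283/4)*(-21) = -5943/4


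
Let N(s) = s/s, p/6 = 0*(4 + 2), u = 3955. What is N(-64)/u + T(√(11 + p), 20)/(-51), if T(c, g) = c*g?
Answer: 1/3955 - 20*√11/51 ≈ -1.3004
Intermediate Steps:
p = 0 (p = 6*(0*(4 + 2)) = 6*(0*6) = 6*0 = 0)
N(s) = 1
N(-64)/u + T(√(11 + p), 20)/(-51) = 1/3955 + (√(11 + 0)*20)/(-51) = 1*(1/3955) + (√11*20)*(-1/51) = 1/3955 + (20*√11)*(-1/51) = 1/3955 - 20*√11/51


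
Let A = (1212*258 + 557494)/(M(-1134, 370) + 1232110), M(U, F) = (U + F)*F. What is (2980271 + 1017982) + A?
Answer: 379606221598/94943 ≈ 3.9983e+6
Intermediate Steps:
M(U, F) = F*(F + U) (M(U, F) = (F + U)*F = F*(F + U))
A = 87019/94943 (A = (1212*258 + 557494)/(370*(370 - 1134) + 1232110) = (312696 + 557494)/(370*(-764) + 1232110) = 870190/(-282680 + 1232110) = 870190/949430 = 870190*(1/949430) = 87019/94943 ≈ 0.91654)
(2980271 + 1017982) + A = (2980271 + 1017982) + 87019/94943 = 3998253 + 87019/94943 = 379606221598/94943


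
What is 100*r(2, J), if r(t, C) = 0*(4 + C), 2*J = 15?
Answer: 0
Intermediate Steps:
J = 15/2 (J = (1/2)*15 = 15/2 ≈ 7.5000)
r(t, C) = 0
100*r(2, J) = 100*0 = 0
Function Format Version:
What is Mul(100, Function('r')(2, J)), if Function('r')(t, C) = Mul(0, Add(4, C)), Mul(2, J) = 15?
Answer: 0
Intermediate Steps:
J = Rational(15, 2) (J = Mul(Rational(1, 2), 15) = Rational(15, 2) ≈ 7.5000)
Function('r')(t, C) = 0
Mul(100, Function('r')(2, J)) = Mul(100, 0) = 0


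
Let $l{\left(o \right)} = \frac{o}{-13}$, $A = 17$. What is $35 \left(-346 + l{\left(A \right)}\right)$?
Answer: $- \frac{158025}{13} \approx -12156.0$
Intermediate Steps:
$l{\left(o \right)} = - \frac{o}{13}$ ($l{\left(o \right)} = o \left(- \frac{1}{13}\right) = - \frac{o}{13}$)
$35 \left(-346 + l{\left(A \right)}\right) = 35 \left(-346 - \frac{17}{13}\right) = 35 \left(- \frac{4515}{13}\right) = - \frac{158025}{13}$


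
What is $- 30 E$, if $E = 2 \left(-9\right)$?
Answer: $540$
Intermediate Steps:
$E = -18$
$- 30 E = \left(-30\right) \left(-18\right) = 540$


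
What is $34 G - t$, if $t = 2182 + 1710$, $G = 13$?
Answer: $-3450$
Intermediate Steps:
$t = 3892$
$34 G - t = 34 \cdot 13 - 3892 = 442 - 3892 = -3450$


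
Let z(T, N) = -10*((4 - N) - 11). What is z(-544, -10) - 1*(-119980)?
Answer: 119950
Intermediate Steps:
z(T, N) = 70 + 10*N (z(T, N) = -10*(-7 - N) = 70 + 10*N)
z(-544, -10) - 1*(-119980) = (70 + 10*(-10)) - 1*(-119980) = (70 - 100) + 119980 = -30 + 119980 = 119950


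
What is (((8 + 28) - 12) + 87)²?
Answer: 12321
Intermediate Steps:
(((8 + 28) - 12) + 87)² = ((36 - 12) + 87)² = (24 + 87)² = 111² = 12321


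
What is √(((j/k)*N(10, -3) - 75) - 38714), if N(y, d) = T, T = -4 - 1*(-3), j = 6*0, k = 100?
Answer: I*√38789 ≈ 196.95*I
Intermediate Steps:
j = 0
T = -1 (T = -4 + 3 = -1)
N(y, d) = -1
√(((j/k)*N(10, -3) - 75) - 38714) = √(((0/100)*(-1) - 75) - 38714) = √(((0*(1/100))*(-1) - 75) - 38714) = √((0*(-1) - 75) - 38714) = √((0 - 75) - 38714) = √(-75 - 38714) = √(-38789) = I*√38789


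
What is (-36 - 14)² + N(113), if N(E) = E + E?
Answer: 2726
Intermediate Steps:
N(E) = 2*E
(-36 - 14)² + N(113) = (-36 - 14)² + 2*113 = (-50)² + 226 = 2500 + 226 = 2726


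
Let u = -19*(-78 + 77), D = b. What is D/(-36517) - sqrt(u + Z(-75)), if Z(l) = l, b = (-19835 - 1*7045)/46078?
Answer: 13440/841315163 - 2*I*sqrt(14) ≈ 1.5975e-5 - 7.4833*I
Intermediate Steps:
b = -13440/23039 (b = (-19835 - 7045)*(1/46078) = -26880*1/46078 = -13440/23039 ≈ -0.58336)
D = -13440/23039 ≈ -0.58336
u = 19 (u = -19*(-1) = 19)
D/(-36517) - sqrt(u + Z(-75)) = -13440/23039/(-36517) - sqrt(19 - 75) = -13440/23039*(-1/36517) - sqrt(-56) = 13440/841315163 - 2*I*sqrt(14)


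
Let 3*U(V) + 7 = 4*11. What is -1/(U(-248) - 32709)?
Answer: 3/98090 ≈ 3.0584e-5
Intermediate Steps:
U(V) = 37/3 (U(V) = -7/3 + (4*11)/3 = -7/3 + (⅓)*44 = -7/3 + 44/3 = 37/3)
-1/(U(-248) - 32709) = -1/(37/3 - 32709) = -1/(-98090/3) = -1*(-3/98090) = 3/98090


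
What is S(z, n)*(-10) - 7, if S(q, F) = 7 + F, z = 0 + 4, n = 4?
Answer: -117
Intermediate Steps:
z = 4
S(z, n)*(-10) - 7 = (7 + 4)*(-10) - 7 = 11*(-10) - 7 = -110 - 7 = -117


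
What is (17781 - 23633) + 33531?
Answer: 27679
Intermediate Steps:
(17781 - 23633) + 33531 = -5852 + 33531 = 27679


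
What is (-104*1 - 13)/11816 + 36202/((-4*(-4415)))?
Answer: 106424153/52167640 ≈ 2.0400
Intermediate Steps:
(-104*1 - 13)/11816 + 36202/((-4*(-4415))) = (-104 - 13)*(1/11816) + 36202/17660 = -117*1/11816 + 36202*(1/17660) = -117/11816 + 18101/8830 = 106424153/52167640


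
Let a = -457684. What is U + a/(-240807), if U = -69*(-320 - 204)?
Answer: 8707075576/240807 ≈ 36158.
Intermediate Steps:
U = 36156 (U = -69*(-524) = 36156)
U + a/(-240807) = 36156 - 457684/(-240807) = 36156 - 457684*(-1/240807) = 36156 + 457684/240807 = 8707075576/240807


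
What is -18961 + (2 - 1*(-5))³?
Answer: -18618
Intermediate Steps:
-18961 + (2 - 1*(-5))³ = -18961 + (2 + 5)³ = -18961 + 7³ = -18961 + 343 = -18618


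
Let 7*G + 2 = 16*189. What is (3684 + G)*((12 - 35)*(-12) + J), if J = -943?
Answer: -19216270/7 ≈ -2.7452e+6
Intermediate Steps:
G = 3022/7 (G = -2/7 + (16*189)/7 = -2/7 + (⅐)*3024 = -2/7 + 432 = 3022/7 ≈ 431.71)
(3684 + G)*((12 - 35)*(-12) + J) = (3684 + 3022/7)*((12 - 35)*(-12) - 943) = 28810*(-23*(-12) - 943)/7 = 28810*(276 - 943)/7 = (28810/7)*(-667) = -19216270/7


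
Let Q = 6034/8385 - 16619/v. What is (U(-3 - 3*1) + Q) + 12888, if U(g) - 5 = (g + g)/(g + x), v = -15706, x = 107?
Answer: 171514125532829/13301175810 ≈ 12895.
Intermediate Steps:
Q = 234120319/131694810 (Q = 6034/8385 - 16619/(-15706) = 6034*(1/8385) - 16619*(-1/15706) = 6034/8385 + 16619/15706 = 234120319/131694810 ≈ 1.7777)
U(g) = 5 + 2*g/(107 + g) (U(g) = 5 + (g + g)/(g + 107) = 5 + (2*g)/(107 + g) = 5 + 2*g/(107 + g))
(U(-3 - 3*1) + Q) + 12888 = ((535 + 7*(-3 - 3*1))/(107 + (-3 - 3*1)) + 234120319/131694810) + 12888 = ((535 + 7*(-3 - 3))/(107 + (-3 - 3)) + 234120319/131694810) + 12888 = ((535 + 7*(-6))/(107 - 6) + 234120319/131694810) + 12888 = ((535 - 42)/101 + 234120319/131694810) + 12888 = ((1/101)*493 + 234120319/131694810) + 12888 = (493/101 + 234120319/131694810) + 12888 = 88571693549/13301175810 + 12888 = 171514125532829/13301175810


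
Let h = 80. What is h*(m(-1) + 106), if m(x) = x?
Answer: 8400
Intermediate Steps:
h*(m(-1) + 106) = 80*(-1 + 106) = 80*105 = 8400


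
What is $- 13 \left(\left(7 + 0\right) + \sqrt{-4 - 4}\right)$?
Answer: $-91 - 26 i \sqrt{2} \approx -91.0 - 36.77 i$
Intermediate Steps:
$- 13 \left(\left(7 + 0\right) + \sqrt{-4 - 4}\right) = - 13 \left(7 + \sqrt{-8}\right) = - 13 \left(7 + 2 i \sqrt{2}\right) = -91 - 26 i \sqrt{2}$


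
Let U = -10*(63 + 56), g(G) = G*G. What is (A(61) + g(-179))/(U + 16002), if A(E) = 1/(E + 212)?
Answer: 4373597/2021838 ≈ 2.1632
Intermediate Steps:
A(E) = 1/(212 + E)
g(G) = G²
U = -1190 (U = -10*119 = -1190)
(A(61) + g(-179))/(U + 16002) = (1/(212 + 61) + (-179)²)/(-1190 + 16002) = (1/273 + 32041)/14812 = (1/273 + 32041)*(1/14812) = (8747194/273)*(1/14812) = 4373597/2021838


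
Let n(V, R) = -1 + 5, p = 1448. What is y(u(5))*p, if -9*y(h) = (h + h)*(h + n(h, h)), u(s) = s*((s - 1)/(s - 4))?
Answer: -463360/3 ≈ -1.5445e+5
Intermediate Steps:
u(s) = s*(-1 + s)/(-4 + s) (u(s) = s*((-1 + s)/(-4 + s)) = s*(-1 + s)/(-4 + s))
n(V, R) = 4
y(h) = -2*h*(4 + h)/9 (y(h) = -(h + h)*(h + 4)/9 = -2*h*(4 + h)/9)
y(u(5))*p = -2*5*(-1 + 5)/(-4 + 5)*(4 + 5*(-1 + 5)/(-4 + 5))/9*1448 = -2*5*4/1*(4 + 5*4/1)/9*1448 = -2*5*1*4*(4 + 5*1*4)/9*1448 = -2/9*20*(4 + 20)*1448 = -2/9*20*24*1448 = -320/3*1448 = -463360/3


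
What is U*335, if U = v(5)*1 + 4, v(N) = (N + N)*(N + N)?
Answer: 34840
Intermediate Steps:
v(N) = 4*N² (v(N) = (2*N)*(2*N) = 4*N²)
U = 104 (U = (4*5²)*1 + 4 = (4*25)*1 + 4 = 100*1 + 4 = 100 + 4 = 104)
U*335 = 104*335 = 34840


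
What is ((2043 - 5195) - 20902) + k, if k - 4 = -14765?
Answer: -38815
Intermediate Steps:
k = -14761 (k = 4 - 14765 = -14761)
((2043 - 5195) - 20902) + k = ((2043 - 5195) - 20902) - 14761 = (-3152 - 20902) - 14761 = -24054 - 14761 = -38815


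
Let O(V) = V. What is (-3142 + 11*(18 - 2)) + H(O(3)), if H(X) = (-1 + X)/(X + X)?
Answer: -8897/3 ≈ -2965.7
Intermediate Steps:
H(X) = (-1 + X)/(2*X) (H(X) = (-1 + X)/((2*X)) = (-1 + X)*(1/(2*X)) = (-1 + X)/(2*X))
(-3142 + 11*(18 - 2)) + H(O(3)) = (-3142 + 11*(18 - 2)) + (1/2)*(-1 + 3)/3 = (-3142 + 11*16) + (1/2)*(1/3)*2 = (-3142 + 176) + 1/3 = -2966 + 1/3 = -8897/3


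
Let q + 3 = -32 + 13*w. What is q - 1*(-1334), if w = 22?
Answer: 1585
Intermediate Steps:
q = 251 (q = -3 + (-32 + 13*22) = -3 + (-32 + 286) = -3 + 254 = 251)
q - 1*(-1334) = 251 - 1*(-1334) = 251 + 1334 = 1585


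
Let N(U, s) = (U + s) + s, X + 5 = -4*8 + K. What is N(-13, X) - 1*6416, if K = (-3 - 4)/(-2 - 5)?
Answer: -6501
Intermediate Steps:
K = 1 (K = -7/(-7) = -7*(-⅐) = 1)
X = -36 (X = -5 + (-4*8 + 1) = -5 + (-32 + 1) = -5 - 31 = -36)
N(U, s) = U + 2*s
N(-13, X) - 1*6416 = (-13 + 2*(-36)) - 1*6416 = (-13 - 72) - 6416 = -85 - 6416 = -6501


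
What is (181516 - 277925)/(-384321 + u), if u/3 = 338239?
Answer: -96409/630396 ≈ -0.15293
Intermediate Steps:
u = 1014717 (u = 3*338239 = 1014717)
(181516 - 277925)/(-384321 + u) = (181516 - 277925)/(-384321 + 1014717) = -96409/630396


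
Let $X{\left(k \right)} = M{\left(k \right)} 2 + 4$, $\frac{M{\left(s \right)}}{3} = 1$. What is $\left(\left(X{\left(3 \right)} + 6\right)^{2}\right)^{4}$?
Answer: $4294967296$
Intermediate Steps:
$M{\left(s \right)} = 3$ ($M{\left(s \right)} = 3 \cdot 1 = 3$)
$X{\left(k \right)} = 10$ ($X{\left(k \right)} = 3 \cdot 2 + 4 = 6 + 4 = 10$)
$\left(\left(X{\left(3 \right)} + 6\right)^{2}\right)^{4} = \left(\left(10 + 6\right)^{2}\right)^{4} = \left(16^{2}\right)^{4} = 256^{4} = 4294967296$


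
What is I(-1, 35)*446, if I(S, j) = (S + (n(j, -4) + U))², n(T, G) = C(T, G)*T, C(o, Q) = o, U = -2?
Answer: 666004664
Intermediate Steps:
n(T, G) = T² (n(T, G) = T*T = T²)
I(S, j) = (-2 + S + j²)² (I(S, j) = (S + (j² - 2))² = (S + (-2 + j²))² = (-2 + S + j²)²)
I(-1, 35)*446 = (-2 - 1 + 35²)²*446 = (-2 - 1 + 1225)²*446 = 1222²*446 = 1493284*446 = 666004664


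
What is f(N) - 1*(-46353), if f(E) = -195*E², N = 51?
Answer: -460842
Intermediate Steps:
f(N) - 1*(-46353) = -195*51² - 1*(-46353) = -195*2601 + 46353 = -507195 + 46353 = -460842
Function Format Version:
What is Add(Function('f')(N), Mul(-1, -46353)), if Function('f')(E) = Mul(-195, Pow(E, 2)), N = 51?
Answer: -460842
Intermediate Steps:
Add(Function('f')(N), Mul(-1, -46353)) = Add(Mul(-195, Pow(51, 2)), Mul(-1, -46353)) = Add(Mul(-195, 2601), 46353) = Add(-507195, 46353) = -460842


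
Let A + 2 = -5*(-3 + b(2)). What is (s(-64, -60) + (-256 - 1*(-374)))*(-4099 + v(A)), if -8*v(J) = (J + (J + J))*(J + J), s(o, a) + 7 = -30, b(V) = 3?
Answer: -332262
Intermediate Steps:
s(o, a) = -37 (s(o, a) = -7 - 30 = -37)
A = -2 (A = -2 - 5*(-3 + 3) = -2 - 5*0 = -2 + 0 = -2)
v(J) = -3*J**2/4 (v(J) = -(J + (J + J))*(J + J)/8 = -(J + 2*J)*2*J/8 = -3*J*2*J/8 = -3*J**2/4)
(s(-64, -60) + (-256 - 1*(-374)))*(-4099 + v(A)) = (-37 + (-256 - 1*(-374)))*(-4099 - 3/4*(-2)**2) = (-37 + (-256 + 374))*(-4099 - 3/4*4) = (-37 + 118)*(-4099 - 3) = 81*(-4102) = -332262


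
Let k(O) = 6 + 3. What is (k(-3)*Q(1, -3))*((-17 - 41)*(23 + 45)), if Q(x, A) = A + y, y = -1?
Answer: 141984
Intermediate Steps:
k(O) = 9
Q(x, A) = -1 + A (Q(x, A) = A - 1 = -1 + A)
(k(-3)*Q(1, -3))*((-17 - 41)*(23 + 45)) = (9*(-1 - 3))*((-17 - 41)*(23 + 45)) = (9*(-4))*(-58*68) = -36*(-3944) = 141984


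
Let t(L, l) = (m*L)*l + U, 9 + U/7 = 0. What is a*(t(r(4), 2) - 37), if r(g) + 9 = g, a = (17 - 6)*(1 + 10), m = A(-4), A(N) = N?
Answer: -7260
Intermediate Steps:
U = -63 (U = -63 + 7*0 = -63 + 0 = -63)
m = -4
a = 121 (a = 11*11 = 121)
r(g) = -9 + g
t(L, l) = -63 - 4*L*l (t(L, l) = (-4*L)*l - 63 = -4*L*l - 63 = -63 - 4*L*l)
a*(t(r(4), 2) - 37) = 121*((-63 - 4*(-9 + 4)*2) - 37) = 121*((-63 - 4*(-5)*2) - 37) = 121*((-63 + 40) - 37) = 121*(-23 - 37) = 121*(-60) = -7260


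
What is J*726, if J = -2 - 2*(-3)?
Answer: 2904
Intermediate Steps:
J = 4 (J = -2 + 6 = 4)
J*726 = 4*726 = 2904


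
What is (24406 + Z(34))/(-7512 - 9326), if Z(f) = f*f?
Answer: -12781/8419 ≈ -1.5181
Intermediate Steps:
Z(f) = f²
(24406 + Z(34))/(-7512 - 9326) = (24406 + 34²)/(-7512 - 9326) = (24406 + 1156)/(-16838) = 25562*(-1/16838) = -12781/8419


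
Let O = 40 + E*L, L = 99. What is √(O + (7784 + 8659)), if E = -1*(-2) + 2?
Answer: √16879 ≈ 129.92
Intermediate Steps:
E = 4 (E = 2 + 2 = 4)
O = 436 (O = 40 + 4*99 = 40 + 396 = 436)
√(O + (7784 + 8659)) = √(436 + (7784 + 8659)) = √(436 + 16443) = √16879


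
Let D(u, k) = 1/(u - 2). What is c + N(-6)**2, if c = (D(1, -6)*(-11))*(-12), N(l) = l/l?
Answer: -131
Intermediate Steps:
N(l) = 1
D(u, k) = 1/(-2 + u)
c = -132 (c = (-11/(-2 + 1))*(-12) = (-11/(-1))*(-12) = -1*(-11)*(-12) = 11*(-12) = -132)
c + N(-6)**2 = -132 + 1**2 = -132 + 1 = -131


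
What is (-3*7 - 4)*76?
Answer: -1900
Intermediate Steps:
(-3*7 - 4)*76 = (-21 - 4)*76 = -25*76 = -1900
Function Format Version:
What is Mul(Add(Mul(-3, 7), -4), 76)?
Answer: -1900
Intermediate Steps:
Mul(Add(Mul(-3, 7), -4), 76) = Mul(Add(-21, -4), 76) = Mul(-25, 76) = -1900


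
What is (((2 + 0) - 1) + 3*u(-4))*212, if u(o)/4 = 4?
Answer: 10388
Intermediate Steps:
u(o) = 16 (u(o) = 4*4 = 16)
(((2 + 0) - 1) + 3*u(-4))*212 = (((2 + 0) - 1) + 3*16)*212 = ((2 - 1) + 48)*212 = (1 + 48)*212 = 49*212 = 10388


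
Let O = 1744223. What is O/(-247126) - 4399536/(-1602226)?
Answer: -853699853431/197975851238 ≈ -4.3121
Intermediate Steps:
O/(-247126) - 4399536/(-1602226) = 1744223/(-247126) - 4399536/(-1602226) = 1744223*(-1/247126) - 4399536*(-1/1602226) = -1744223/247126 + 2199768/801113 = -853699853431/197975851238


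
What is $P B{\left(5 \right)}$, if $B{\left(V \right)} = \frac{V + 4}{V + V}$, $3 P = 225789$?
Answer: $\frac{677367}{10} \approx 67737.0$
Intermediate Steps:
$P = 75263$ ($P = \frac{1}{3} \cdot 225789 = 75263$)
$B{\left(V \right)} = \frac{4 + V}{2 V}$
$P B{\left(5 \right)} = 75263 \frac{4 + 5}{2 \cdot 5} = 75263 \cdot \frac{1}{2} \cdot \frac{1}{5} \cdot 9 = 75263 \cdot \frac{9}{10} = \frac{677367}{10}$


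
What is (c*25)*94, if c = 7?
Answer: 16450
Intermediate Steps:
(c*25)*94 = (7*25)*94 = 175*94 = 16450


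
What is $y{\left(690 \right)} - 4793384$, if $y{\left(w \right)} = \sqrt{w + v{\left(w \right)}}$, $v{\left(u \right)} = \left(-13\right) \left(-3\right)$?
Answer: $-4793357$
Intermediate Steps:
$v{\left(u \right)} = 39$
$y{\left(w \right)} = \sqrt{39 + w}$ ($y{\left(w \right)} = \sqrt{w + 39} = \sqrt{39 + w}$)
$y{\left(690 \right)} - 4793384 = \sqrt{39 + 690} - 4793384 = \sqrt{729} - 4793384 = 27 - 4793384 = -4793357$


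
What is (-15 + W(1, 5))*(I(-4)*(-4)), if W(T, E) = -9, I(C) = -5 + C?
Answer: -864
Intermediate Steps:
(-15 + W(1, 5))*(I(-4)*(-4)) = (-15 - 9)*((-5 - 4)*(-4)) = -(-216)*(-4) = -24*36 = -864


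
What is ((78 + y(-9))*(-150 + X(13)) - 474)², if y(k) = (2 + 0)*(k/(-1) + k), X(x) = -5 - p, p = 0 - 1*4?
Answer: 150111504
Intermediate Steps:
p = -4 (p = 0 - 4 = -4)
X(x) = -1 (X(x) = -5 - 1*(-4) = -5 + 4 = -1)
y(k) = 0 (y(k) = 2*(k*(-1) + k) = 2*(-k + k) = 2*0 = 0)
((78 + y(-9))*(-150 + X(13)) - 474)² = ((78 + 0)*(-150 - 1) - 474)² = (78*(-151) - 474)² = (-11778 - 474)² = (-12252)² = 150111504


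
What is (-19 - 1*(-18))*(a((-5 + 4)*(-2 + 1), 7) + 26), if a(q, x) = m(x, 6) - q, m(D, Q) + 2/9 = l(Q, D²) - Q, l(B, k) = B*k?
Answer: -2815/9 ≈ -312.78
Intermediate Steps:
m(D, Q) = -2/9 - Q + Q*D² (m(D, Q) = -2/9 + (Q*D² - Q) = -2/9 + (-Q + Q*D²) = -2/9 - Q + Q*D²)
a(q, x) = -56/9 - q + 6*x² (a(q, x) = (-2/9 - 1*6 + 6*x²) - q = (-2/9 - 6 + 6*x²) - q = (-56/9 + 6*x²) - q = -56/9 - q + 6*x²)
(-19 - 1*(-18))*(a((-5 + 4)*(-2 + 1), 7) + 26) = (-19 - 1*(-18))*((-56/9 - (-5 + 4)*(-2 + 1) + 6*7²) + 26) = (-19 + 18)*((-56/9 - (-1)*(-1) + 6*49) + 26) = -((-56/9 - 1*1 + 294) + 26) = -((-56/9 - 1 + 294) + 26) = -(2581/9 + 26) = -1*2815/9 = -2815/9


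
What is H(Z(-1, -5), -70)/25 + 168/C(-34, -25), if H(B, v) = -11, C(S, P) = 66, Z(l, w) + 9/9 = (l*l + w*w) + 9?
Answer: 579/275 ≈ 2.1055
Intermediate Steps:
Z(l, w) = 8 + l² + w² (Z(l, w) = -1 + ((l*l + w*w) + 9) = -1 + ((l² + w²) + 9) = -1 + (9 + l² + w²) = 8 + l² + w²)
H(Z(-1, -5), -70)/25 + 168/C(-34, -25) = -11/25 + 168/66 = -11*1/25 + 168*(1/66) = -11/25 + 28/11 = 579/275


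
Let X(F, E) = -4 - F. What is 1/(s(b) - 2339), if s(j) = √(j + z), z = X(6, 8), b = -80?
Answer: -2339/5471011 - 3*I*√10/5471011 ≈ -0.00042753 - 1.734e-6*I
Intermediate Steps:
z = -10 (z = -4 - 1*6 = -4 - 6 = -10)
s(j) = √(-10 + j) (s(j) = √(j - 10) = √(-10 + j))
1/(s(b) - 2339) = 1/(√(-10 - 80) - 2339) = 1/(√(-90) - 2339) = 1/(3*I*√10 - 2339) = 1/(-2339 + 3*I*√10)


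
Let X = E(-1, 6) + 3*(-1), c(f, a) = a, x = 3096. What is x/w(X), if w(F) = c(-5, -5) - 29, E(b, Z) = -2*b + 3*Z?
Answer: -1548/17 ≈ -91.059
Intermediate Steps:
X = 17 (X = (-2*(-1) + 3*6) + 3*(-1) = (2 + 18) - 3 = 20 - 3 = 17)
w(F) = -34 (w(F) = -5 - 29 = -34)
x/w(X) = 3096/(-34) = 3096*(-1/34) = -1548/17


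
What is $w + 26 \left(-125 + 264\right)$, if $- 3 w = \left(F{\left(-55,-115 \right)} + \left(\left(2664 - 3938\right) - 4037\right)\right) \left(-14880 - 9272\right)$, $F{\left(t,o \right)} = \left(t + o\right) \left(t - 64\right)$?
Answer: $120111510$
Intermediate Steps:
$F{\left(t,o \right)} = \left(-64 + t\right) \left(o + t\right)$ ($F{\left(t,o \right)} = \left(o + t\right) \left(-64 + t\right) = \left(-64 + t\right) \left(o + t\right)$)
$w = 120107896$ ($w = - \frac{\left(\left(\left(-55\right)^{2} - -7360 - -3520 - -6325\right) + \left(\left(2664 - 3938\right) - 4037\right)\right) \left(-14880 - 9272\right)}{3} = - \frac{\left(\left(3025 + 7360 + 3520 + 6325\right) - 5311\right) \left(-24152\right)}{3} = - \frac{\left(20230 - 5311\right) \left(-24152\right)}{3} = - \frac{14919 \left(-24152\right)}{3} = \left(- \frac{1}{3}\right) \left(-360323688\right) = 120107896$)
$w + 26 \left(-125 + 264\right) = 120107896 + 26 \left(-125 + 264\right) = 120107896 + 26 \cdot 139 = 120107896 + 3614 = 120111510$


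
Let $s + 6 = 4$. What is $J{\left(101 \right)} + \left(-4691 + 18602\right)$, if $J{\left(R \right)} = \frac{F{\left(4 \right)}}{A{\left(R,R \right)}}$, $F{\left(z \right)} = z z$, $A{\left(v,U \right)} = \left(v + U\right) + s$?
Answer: $\frac{347777}{25} \approx 13911.0$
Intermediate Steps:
$s = -2$ ($s = -6 + 4 = -2$)
$A{\left(v,U \right)} = -2 + U + v$ ($A{\left(v,U \right)} = \left(v + U\right) - 2 = \left(U + v\right) - 2 = -2 + U + v$)
$F{\left(z \right)} = z^{2}$
$J{\left(R \right)} = \frac{16}{-2 + 2 R}$ ($J{\left(R \right)} = \frac{4^{2}}{-2 + R + R} = \frac{16}{-2 + 2 R}$)
$J{\left(101 \right)} + \left(-4691 + 18602\right) = \frac{8}{-1 + 101} + \left(-4691 + 18602\right) = \frac{8}{100} + 13911 = 8 \cdot \frac{1}{100} + 13911 = \frac{2}{25} + 13911 = \frac{347777}{25}$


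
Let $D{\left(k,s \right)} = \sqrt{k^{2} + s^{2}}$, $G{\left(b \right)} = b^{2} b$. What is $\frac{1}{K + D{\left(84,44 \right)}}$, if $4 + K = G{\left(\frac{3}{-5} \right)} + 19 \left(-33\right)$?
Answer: $- \frac{4931375}{3042512802} - \frac{15625 \sqrt{562}}{1521256401} \approx -0.0018643$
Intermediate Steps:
$G{\left(b \right)} = b^{3}$
$K = - \frac{78902}{125}$ ($K = -4 + \left(\left(\frac{3}{-5}\right)^{3} + 19 \left(-33\right)\right) = -4 - \left(627 - \left(3 \left(- \frac{1}{5}\right)\right)^{3}\right) = -4 - \left(627 - \left(- \frac{3}{5}\right)^{3}\right) = -4 - \frac{78402}{125} = - \frac{78902}{125} \approx -631.22$)
$\frac{1}{K + D{\left(84,44 \right)}} = \frac{1}{- \frac{78902}{125} + \sqrt{84^{2} + 44^{2}}} = \frac{1}{- \frac{78902}{125} + \sqrt{7056 + 1936}} = \frac{1}{- \frac{78902}{125} + \sqrt{8992}} = \frac{1}{- \frac{78902}{125} + 4 \sqrt{562}}$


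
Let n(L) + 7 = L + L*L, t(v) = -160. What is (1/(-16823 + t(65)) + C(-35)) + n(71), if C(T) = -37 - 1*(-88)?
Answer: 87564347/16983 ≈ 5156.0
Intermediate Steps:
C(T) = 51 (C(T) = -37 + 88 = 51)
n(L) = -7 + L + L**2 (n(L) = -7 + (L + L*L) = -7 + (L + L**2) = -7 + L + L**2)
(1/(-16823 + t(65)) + C(-35)) + n(71) = (1/(-16823 - 160) + 51) + (-7 + 71 + 71**2) = (1/(-16983) + 51) + (-7 + 71 + 5041) = (-1/16983 + 51) + 5105 = 866132/16983 + 5105 = 87564347/16983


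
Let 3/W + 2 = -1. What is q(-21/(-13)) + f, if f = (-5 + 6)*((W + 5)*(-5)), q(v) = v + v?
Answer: -218/13 ≈ -16.769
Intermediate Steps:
W = -1 (W = 3/(-2 - 1) = 3/(-3) = 3*(-⅓) = -1)
q(v) = 2*v
f = -20 (f = (-5 + 6)*((-1 + 5)*(-5)) = 1*(4*(-5)) = 1*(-20) = -20)
q(-21/(-13)) + f = 2*(-21/(-13)) - 20 = 2*(-21*(-1/13)) - 20 = 2*(21/13) - 20 = 42/13 - 20 = -218/13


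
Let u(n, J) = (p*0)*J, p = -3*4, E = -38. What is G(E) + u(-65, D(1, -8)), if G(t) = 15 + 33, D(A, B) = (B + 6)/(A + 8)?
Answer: 48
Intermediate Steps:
p = -12
D(A, B) = (6 + B)/(8 + A)
u(n, J) = 0 (u(n, J) = (-12*0)*J = 0*J = 0)
G(t) = 48
G(E) + u(-65, D(1, -8)) = 48 + 0 = 48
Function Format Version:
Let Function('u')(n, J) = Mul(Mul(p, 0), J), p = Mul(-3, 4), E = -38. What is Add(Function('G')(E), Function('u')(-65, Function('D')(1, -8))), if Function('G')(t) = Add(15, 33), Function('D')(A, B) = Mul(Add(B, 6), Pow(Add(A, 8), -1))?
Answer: 48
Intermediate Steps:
p = -12
Function('D')(A, B) = Mul(Pow(Add(8, A), -1), Add(6, B)) (Function('D')(A, B) = Mul(Add(6, B), Pow(Add(8, A), -1)) = Mul(Pow(Add(8, A), -1), Add(6, B)))
Function('u')(n, J) = 0 (Function('u')(n, J) = Mul(Mul(-12, 0), J) = Mul(0, J) = 0)
Function('G')(t) = 48
Add(Function('G')(E), Function('u')(-65, Function('D')(1, -8))) = Add(48, 0) = 48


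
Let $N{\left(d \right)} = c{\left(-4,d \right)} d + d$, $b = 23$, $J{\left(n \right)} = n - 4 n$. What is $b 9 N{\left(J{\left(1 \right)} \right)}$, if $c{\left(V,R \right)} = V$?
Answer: $1863$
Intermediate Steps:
$J{\left(n \right)} = - 3 n$
$N{\left(d \right)} = - 3 d$ ($N{\left(d \right)} = - 4 d + d = - 3 d$)
$b 9 N{\left(J{\left(1 \right)} \right)} = 23 \cdot 9 \left(- 3 \left(\left(-3\right) 1\right)\right) = 207 \left(\left(-3\right) \left(-3\right)\right) = 207 \cdot 9 = 1863$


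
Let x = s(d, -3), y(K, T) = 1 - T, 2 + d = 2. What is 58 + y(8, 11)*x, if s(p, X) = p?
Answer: 58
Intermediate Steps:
d = 0 (d = -2 + 2 = 0)
x = 0
58 + y(8, 11)*x = 58 + (1 - 1*11)*0 = 58 + (1 - 11)*0 = 58 - 10*0 = 58 + 0 = 58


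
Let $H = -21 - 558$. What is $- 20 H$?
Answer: $11580$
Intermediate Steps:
$H = -579$ ($H = -21 - 558 = -579$)
$- 20 H = \left(-20\right) \left(-579\right) = 11580$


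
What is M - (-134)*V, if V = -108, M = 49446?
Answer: 34974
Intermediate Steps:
M - (-134)*V = 49446 - (-134)*(-108) = 49446 - 1*14472 = 49446 - 14472 = 34974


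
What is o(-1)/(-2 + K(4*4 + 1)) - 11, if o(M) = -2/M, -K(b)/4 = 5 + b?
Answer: -496/45 ≈ -11.022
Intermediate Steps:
K(b) = -20 - 4*b (K(b) = -4*(5 + b) = -20 - 4*b)
o(-1)/(-2 + K(4*4 + 1)) - 11 = (-2/(-1))/(-2 + (-20 - 4*(4*4 + 1))) - 11 = (-2*(-1))/(-2 + (-20 - 4*(16 + 1))) - 11 = 2/(-2 + (-20 - 4*17)) - 11 = 2/(-2 + (-20 - 68)) - 11 = 2/(-2 - 88) - 11 = 2/(-90) - 11 = -1/90*2 - 11 = -1/45 - 11 = -496/45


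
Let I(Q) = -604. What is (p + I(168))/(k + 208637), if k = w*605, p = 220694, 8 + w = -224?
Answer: 220090/68277 ≈ 3.2235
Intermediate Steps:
w = -232 (w = -8 - 224 = -232)
k = -140360 (k = -232*605 = -140360)
(p + I(168))/(k + 208637) = (220694 - 604)/(-140360 + 208637) = 220090/68277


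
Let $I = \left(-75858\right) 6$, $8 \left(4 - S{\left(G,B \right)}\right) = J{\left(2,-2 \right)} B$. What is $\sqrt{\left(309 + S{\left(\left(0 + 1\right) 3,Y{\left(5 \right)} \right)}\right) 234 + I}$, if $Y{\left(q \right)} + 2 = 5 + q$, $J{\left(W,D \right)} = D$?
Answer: $3 i \sqrt{42382} \approx 617.61 i$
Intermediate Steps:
$Y{\left(q \right)} = 3 + q$ ($Y{\left(q \right)} = -2 + \left(5 + q\right) = 3 + q$)
$S{\left(G,B \right)} = 4 + \frac{B}{4}$ ($S{\left(G,B \right)} = 4 - \frac{\left(-2\right) B}{8} = 4 + \frac{B}{4}$)
$I = -455148$
$\sqrt{\left(309 + S{\left(\left(0 + 1\right) 3,Y{\left(5 \right)} \right)}\right) 234 + I} = \sqrt{\left(309 + \left(4 + \frac{3 + 5}{4}\right)\right) 234 - 455148} = \sqrt{\left(309 + \left(4 + \frac{1}{4} \cdot 8\right)\right) 234 - 455148} = \sqrt{\left(309 + \left(4 + 2\right)\right) 234 - 455148} = \sqrt{\left(309 + 6\right) 234 - 455148} = \sqrt{315 \cdot 234 - 455148} = \sqrt{73710 - 455148} = \sqrt{-381438} = 3 i \sqrt{42382}$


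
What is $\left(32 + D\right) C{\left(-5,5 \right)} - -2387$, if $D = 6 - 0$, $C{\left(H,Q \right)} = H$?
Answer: $2197$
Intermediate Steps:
$D = 6$ ($D = 6 + 0 = 6$)
$\left(32 + D\right) C{\left(-5,5 \right)} - -2387 = \left(32 + 6\right) \left(-5\right) - -2387 = 38 \left(-5\right) + 2387 = -190 + 2387 = 2197$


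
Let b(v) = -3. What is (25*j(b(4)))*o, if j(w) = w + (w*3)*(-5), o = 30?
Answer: 31500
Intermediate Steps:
j(w) = -14*w (j(w) = w + (3*w)*(-5) = w - 15*w = -14*w)
(25*j(b(4)))*o = (25*(-14*(-3)))*30 = (25*42)*30 = 1050*30 = 31500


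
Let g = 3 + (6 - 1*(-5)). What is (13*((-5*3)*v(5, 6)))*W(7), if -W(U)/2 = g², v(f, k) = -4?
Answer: -305760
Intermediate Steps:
g = 14 (g = 3 + (6 + 5) = 3 + 11 = 14)
W(U) = -392 (W(U) = -2*14² = -2*196 = -392)
(13*((-5*3)*v(5, 6)))*W(7) = (13*(-5*3*(-4)))*(-392) = (13*(-15*(-4)))*(-392) = (13*60)*(-392) = 780*(-392) = -305760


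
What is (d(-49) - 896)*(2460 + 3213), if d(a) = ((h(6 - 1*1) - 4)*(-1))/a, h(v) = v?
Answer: -249061719/49 ≈ -5.0829e+6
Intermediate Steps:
d(a) = -1/a (d(a) = (((6 - 1*1) - 4)*(-1))/a = (((6 - 1) - 4)*(-1))/a = ((5 - 4)*(-1))/a = (1*(-1))/a = -1/a)
(d(-49) - 896)*(2460 + 3213) = (-1/(-49) - 896)*(2460 + 3213) = (-1*(-1/49) - 896)*5673 = (1/49 - 896)*5673 = -43903/49*5673 = -249061719/49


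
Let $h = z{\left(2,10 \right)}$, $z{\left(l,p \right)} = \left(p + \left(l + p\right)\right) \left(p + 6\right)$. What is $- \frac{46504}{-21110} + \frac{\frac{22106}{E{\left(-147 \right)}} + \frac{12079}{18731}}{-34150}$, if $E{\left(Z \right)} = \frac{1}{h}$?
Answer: $- \frac{304707288617801}{1350329965150} \approx -225.65$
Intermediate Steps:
$z{\left(l,p \right)} = \left(6 + p\right) \left(l + 2 p\right)$ ($z{\left(l,p \right)} = \left(l + 2 p\right) \left(6 + p\right) = \left(6 + p\right) \left(l + 2 p\right)$)
$h = 352$ ($h = 2 \cdot 10^{2} + 6 \cdot 2 + 12 \cdot 10 + 2 \cdot 10 = 2 \cdot 100 + 12 + 120 + 20 = 200 + 12 + 120 + 20 = 352$)
$E{\left(Z \right)} = \frac{1}{352}$
$- \frac{46504}{-21110} + \frac{\frac{22106}{E{\left(-147 \right)}} + \frac{12079}{18731}}{-34150} = - \frac{46504}{-21110} + \frac{22106 \frac{1}{\frac{1}{352}} + \frac{12079}{18731}}{-34150} = \left(-46504\right) \left(- \frac{1}{21110}\right) + \left(22106 \cdot 352 + 12079 \cdot \frac{1}{18731}\right) \left(- \frac{1}{34150}\right) = \frac{23252}{10555} + \left(7781312 + \frac{12079}{18731}\right) \left(- \frac{1}{34150}\right) = \frac{23252}{10555} + \frac{145751767151}{18731} \left(- \frac{1}{34150}\right) = \frac{23252}{10555} - \frac{145751767151}{639663650} = - \frac{304707288617801}{1350329965150}$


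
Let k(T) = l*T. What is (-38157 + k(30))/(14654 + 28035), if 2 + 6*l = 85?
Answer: -37742/42689 ≈ -0.88412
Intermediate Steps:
l = 83/6 (l = -1/3 + (1/6)*85 = -1/3 + 85/6 = 83/6 ≈ 13.833)
k(T) = 83*T/6
(-38157 + k(30))/(14654 + 28035) = (-38157 + (83/6)*30)/(14654 + 28035) = (-38157 + 415)/42689 = -37742*1/42689 = -37742/42689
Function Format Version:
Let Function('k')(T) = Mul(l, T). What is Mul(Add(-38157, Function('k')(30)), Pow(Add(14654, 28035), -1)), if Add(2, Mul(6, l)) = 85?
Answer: Rational(-37742, 42689) ≈ -0.88412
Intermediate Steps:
l = Rational(83, 6) (l = Add(Rational(-1, 3), Mul(Rational(1, 6), 85)) = Add(Rational(-1, 3), Rational(85, 6)) = Rational(83, 6) ≈ 13.833)
Function('k')(T) = Mul(Rational(83, 6), T)
Mul(Add(-38157, Function('k')(30)), Pow(Add(14654, 28035), -1)) = Mul(Add(-38157, Mul(Rational(83, 6), 30)), Pow(Add(14654, 28035), -1)) = Mul(Add(-38157, 415), Pow(42689, -1)) = Mul(-37742, Rational(1, 42689)) = Rational(-37742, 42689)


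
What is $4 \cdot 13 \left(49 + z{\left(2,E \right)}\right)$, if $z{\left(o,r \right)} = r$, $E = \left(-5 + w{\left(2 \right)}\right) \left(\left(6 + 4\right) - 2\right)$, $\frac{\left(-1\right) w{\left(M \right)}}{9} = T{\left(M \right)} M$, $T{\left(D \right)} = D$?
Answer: $-14508$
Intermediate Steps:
$w{\left(M \right)} = - 9 M^{2}$ ($w{\left(M \right)} = - 9 M M = - 9 M^{2}$)
$E = -328$ ($E = \left(-5 - 9 \cdot 2^{2}\right) \left(\left(6 + 4\right) - 2\right) = \left(-5 - 36\right) \left(10 - 2\right) = \left(-5 - 36\right) 8 = \left(-41\right) 8 = -328$)
$4 \cdot 13 \left(49 + z{\left(2,E \right)}\right) = 4 \cdot 13 \left(49 - 328\right) = 52 \left(-279\right) = -14508$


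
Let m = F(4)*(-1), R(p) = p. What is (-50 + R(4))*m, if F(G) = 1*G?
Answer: 184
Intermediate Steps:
F(G) = G
m = -4 (m = 4*(-1) = -4)
(-50 + R(4))*m = (-50 + 4)*(-4) = -46*(-4) = 184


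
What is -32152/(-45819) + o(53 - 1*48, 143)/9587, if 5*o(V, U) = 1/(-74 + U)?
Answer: 35447756033/50515676595 ≈ 0.70172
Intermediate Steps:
o(V, U) = 1/(5*(-74 + U))
-32152/(-45819) + o(53 - 1*48, 143)/9587 = -32152/(-45819) + (1/(5*(-74 + 143)))/9587 = -32152*(-1/45819) + ((1/5)/69)*(1/9587) = 32152/45819 + ((1/5)*(1/69))*(1/9587) = 32152/45819 + (1/345)*(1/9587) = 32152/45819 + 1/3307515 = 35447756033/50515676595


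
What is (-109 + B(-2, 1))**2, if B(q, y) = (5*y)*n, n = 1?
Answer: 10816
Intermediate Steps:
B(q, y) = 5*y (B(q, y) = (5*y)*1 = 5*y)
(-109 + B(-2, 1))**2 = (-109 + 5*1)**2 = (-109 + 5)**2 = (-104)**2 = 10816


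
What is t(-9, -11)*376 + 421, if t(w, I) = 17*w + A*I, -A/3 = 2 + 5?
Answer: 29749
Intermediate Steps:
A = -21 (A = -3*(2 + 5) = -3*7 = -21)
t(w, I) = -21*I + 17*w (t(w, I) = 17*w - 21*I = -21*I + 17*w)
t(-9, -11)*376 + 421 = (-21*(-11) + 17*(-9))*376 + 421 = (231 - 153)*376 + 421 = 78*376 + 421 = 29328 + 421 = 29749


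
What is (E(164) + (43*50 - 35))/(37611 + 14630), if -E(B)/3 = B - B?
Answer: 2115/52241 ≈ 0.040485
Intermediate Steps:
E(B) = 0 (E(B) = -3*(B - B) = -3*0 = 0)
(E(164) + (43*50 - 35))/(37611 + 14630) = (0 + (43*50 - 35))/(37611 + 14630) = (0 + (2150 - 35))/52241 = (0 + 2115)*(1/52241) = 2115*(1/52241) = 2115/52241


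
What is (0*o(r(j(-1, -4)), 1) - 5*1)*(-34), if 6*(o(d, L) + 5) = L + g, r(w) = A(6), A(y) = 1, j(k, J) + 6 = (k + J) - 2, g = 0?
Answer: 170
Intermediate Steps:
j(k, J) = -8 + J + k (j(k, J) = -6 + ((k + J) - 2) = -6 + ((J + k) - 2) = -6 + (-2 + J + k) = -8 + J + k)
r(w) = 1
o(d, L) = -5 + L/6 (o(d, L) = -5 + (L + 0)/6 = -5 + L/6)
(0*o(r(j(-1, -4)), 1) - 5*1)*(-34) = (0*(-5 + (⅙)*1) - 5*1)*(-34) = (0*(-5 + ⅙) - 5)*(-34) = (0*(-29/6) - 5)*(-34) = (0 - 5)*(-34) = -5*(-34) = 170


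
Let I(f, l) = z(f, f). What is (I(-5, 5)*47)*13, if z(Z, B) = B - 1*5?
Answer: -6110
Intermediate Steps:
z(Z, B) = -5 + B (z(Z, B) = B - 5 = -5 + B)
I(f, l) = -5 + f
(I(-5, 5)*47)*13 = ((-5 - 5)*47)*13 = -10*47*13 = -470*13 = -6110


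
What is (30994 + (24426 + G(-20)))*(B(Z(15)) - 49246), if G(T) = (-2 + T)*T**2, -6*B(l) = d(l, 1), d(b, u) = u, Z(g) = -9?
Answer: -2295856290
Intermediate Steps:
B(l) = -1/6 (B(l) = -1/6*1 = -1/6)
G(T) = T**2*(-2 + T)
(30994 + (24426 + G(-20)))*(B(Z(15)) - 49246) = (30994 + (24426 + (-20)**2*(-2 - 20)))*(-1/6 - 49246) = (30994 + (24426 + 400*(-22)))*(-295477/6) = (30994 + (24426 - 8800))*(-295477/6) = (30994 + 15626)*(-295477/6) = 46620*(-295477/6) = -2295856290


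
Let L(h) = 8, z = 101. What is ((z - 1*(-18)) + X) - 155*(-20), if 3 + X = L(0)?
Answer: 3224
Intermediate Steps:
X = 5 (X = -3 + 8 = 5)
((z - 1*(-18)) + X) - 155*(-20) = ((101 - 1*(-18)) + 5) - 155*(-20) = ((101 + 18) + 5) + 3100 = (119 + 5) + 3100 = 124 + 3100 = 3224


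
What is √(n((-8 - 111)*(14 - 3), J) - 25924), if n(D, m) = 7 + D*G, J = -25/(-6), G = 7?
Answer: 2*I*√8770 ≈ 187.3*I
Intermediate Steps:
J = 25/6 (J = -25*(-⅙) = 25/6 ≈ 4.1667)
n(D, m) = 7 + 7*D (n(D, m) = 7 + D*7 = 7 + 7*D)
√(n((-8 - 111)*(14 - 3), J) - 25924) = √((7 + 7*((-8 - 111)*(14 - 3))) - 25924) = √((7 + 7*(-119*11)) - 25924) = √((7 + 7*(-1309)) - 25924) = √((7 - 9163) - 25924) = √(-9156 - 25924) = √(-35080) = 2*I*√8770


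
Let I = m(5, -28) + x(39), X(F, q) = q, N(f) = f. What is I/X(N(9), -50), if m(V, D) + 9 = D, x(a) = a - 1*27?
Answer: ½ ≈ 0.50000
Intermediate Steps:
x(a) = -27 + a (x(a) = a - 27 = -27 + a)
m(V, D) = -9 + D
I = -25 (I = (-9 - 28) + (-27 + 39) = -37 + 12 = -25)
I/X(N(9), -50) = -25/(-50) = -25*(-1/50) = ½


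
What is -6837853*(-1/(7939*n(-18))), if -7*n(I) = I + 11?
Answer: 6837853/7939 ≈ 861.30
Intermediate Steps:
n(I) = -11/7 - I/7 (n(I) = -(I + 11)/7 = -(11 + I)/7 = -11/7 - I/7)
-6837853*(-1/(7939*n(-18))) = -6837853*(-1/(7939*(-11/7 - ⅐*(-18)))) = -6837853*(-1/(7939*(-11/7 + 18/7))) = -6837853/((-7939*1)) = -6837853/(-7939) = -6837853*(-1/7939) = 6837853/7939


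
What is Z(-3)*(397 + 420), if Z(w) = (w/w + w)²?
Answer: 3268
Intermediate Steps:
Z(w) = (1 + w)²
Z(-3)*(397 + 420) = (1 - 3)²*(397 + 420) = (-2)²*817 = 4*817 = 3268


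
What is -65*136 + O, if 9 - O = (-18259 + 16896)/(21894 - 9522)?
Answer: -109255769/12372 ≈ -8830.9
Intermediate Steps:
O = 112711/12372 (O = 9 - (-18259 + 16896)/(21894 - 9522) = 9 - (-1363)/12372 = 9 - 1*(-1363/12372) = 9 + 1363/12372 = 112711/12372 ≈ 9.1102)
-65*136 + O = -65*136 + 112711/12372 = -8840 + 112711/12372 = -109255769/12372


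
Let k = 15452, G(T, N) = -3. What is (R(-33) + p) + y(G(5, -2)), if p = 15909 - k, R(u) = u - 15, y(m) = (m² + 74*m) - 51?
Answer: 145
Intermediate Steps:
y(m) = -51 + m² + 74*m
R(u) = -15 + u
p = 457 (p = 15909 - 1*15452 = 15909 - 15452 = 457)
(R(-33) + p) + y(G(5, -2)) = ((-15 - 33) + 457) + (-51 + (-3)² + 74*(-3)) = (-48 + 457) + (-51 + 9 - 222) = 409 - 264 = 145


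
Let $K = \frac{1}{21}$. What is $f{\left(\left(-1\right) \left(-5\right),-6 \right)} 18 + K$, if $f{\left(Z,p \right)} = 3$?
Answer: $\frac{1135}{21} \approx 54.048$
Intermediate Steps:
$K = \frac{1}{21} \approx 0.047619$
$f{\left(\left(-1\right) \left(-5\right),-6 \right)} 18 + K = 3 \cdot 18 + \frac{1}{21} = 54 + \frac{1}{21} = \frac{1135}{21}$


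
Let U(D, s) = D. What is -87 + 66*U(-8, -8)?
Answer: -615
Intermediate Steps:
-87 + 66*U(-8, -8) = -87 + 66*(-8) = -87 - 528 = -615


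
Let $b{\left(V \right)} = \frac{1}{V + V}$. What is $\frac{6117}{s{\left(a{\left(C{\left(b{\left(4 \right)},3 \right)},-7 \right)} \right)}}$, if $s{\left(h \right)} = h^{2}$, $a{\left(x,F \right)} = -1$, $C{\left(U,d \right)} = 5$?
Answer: $6117$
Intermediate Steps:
$b{\left(V \right)} = \frac{1}{2 V}$
$\frac{6117}{s{\left(a{\left(C{\left(b{\left(4 \right)},3 \right)},-7 \right)} \right)}} = \frac{6117}{\left(-1\right)^{2}} = \frac{6117}{1} = 6117 \cdot 1 = 6117$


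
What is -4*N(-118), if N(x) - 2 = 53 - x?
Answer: -692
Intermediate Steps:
N(x) = 55 - x (N(x) = 2 + (53 - x) = 55 - x)
-4*N(-118) = -4*(55 - 1*(-118)) = -4*(55 + 118) = -4*173 = -692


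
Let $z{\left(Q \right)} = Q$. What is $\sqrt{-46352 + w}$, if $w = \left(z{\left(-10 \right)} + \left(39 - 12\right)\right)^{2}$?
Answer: $i \sqrt{46063} \approx 214.62 i$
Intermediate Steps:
$w = 289$ ($w = \left(-10 + \left(39 - 12\right)\right)^{2} = \left(-10 + 27\right)^{2} = 17^{2} = 289$)
$\sqrt{-46352 + w} = \sqrt{-46352 + 289} = \sqrt{-46063} = i \sqrt{46063}$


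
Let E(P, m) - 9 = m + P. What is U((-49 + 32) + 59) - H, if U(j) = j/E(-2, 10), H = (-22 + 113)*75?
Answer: -115983/17 ≈ -6822.5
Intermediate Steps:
E(P, m) = 9 + P + m (E(P, m) = 9 + (m + P) = 9 + (P + m) = 9 + P + m)
H = 6825 (H = 91*75 = 6825)
U(j) = j/17 (U(j) = j/(9 - 2 + 10) = j/17)
U((-49 + 32) + 59) - H = ((-49 + 32) + 59)/17 - 1*6825 = (-17 + 59)/17 - 6825 = (1/17)*42 - 6825 = 42/17 - 6825 = -115983/17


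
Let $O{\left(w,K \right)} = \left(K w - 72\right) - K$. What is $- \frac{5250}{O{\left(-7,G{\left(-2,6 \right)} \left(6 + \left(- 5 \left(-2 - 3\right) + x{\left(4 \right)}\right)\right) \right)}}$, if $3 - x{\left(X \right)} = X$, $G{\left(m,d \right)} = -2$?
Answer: $- \frac{875}{68} \approx -12.868$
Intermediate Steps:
$x{\left(X \right)} = 3 - X$
$O{\left(w,K \right)} = -72 - K + K w$ ($O{\left(w,K \right)} = \left(-72 + K w\right) - K = -72 - K + K w$)
$- \frac{5250}{O{\left(-7,G{\left(-2,6 \right)} \left(6 + \left(- 5 \left(-2 - 3\right) + x{\left(4 \right)}\right)\right) \right)}} = - \frac{5250}{-72 - - 2 \left(6 + \left(- 5 \left(-2 - 3\right) + \left(3 - 4\right)\right)\right) + - 2 \left(6 + \left(- 5 \left(-2 - 3\right) + \left(3 - 4\right)\right)\right) \left(-7\right)} = - \frac{5250}{-72 - - 2 \left(6 + \left(\left(-5\right) \left(-5\right) + \left(3 - 4\right)\right)\right) + - 2 \left(6 + \left(\left(-5\right) \left(-5\right) + \left(3 - 4\right)\right)\right) \left(-7\right)} = - \frac{5250}{-72 - - 2 \left(6 + \left(25 - 1\right)\right) + - 2 \left(6 + \left(25 - 1\right)\right) \left(-7\right)} = - \frac{5250}{-72 - - 2 \left(6 + 24\right) + - 2 \left(6 + 24\right) \left(-7\right)} = - \frac{5250}{-72 - \left(-2\right) 30 + \left(-2\right) 30 \left(-7\right)} = - \frac{5250}{-72 - -60 - -420} = - \frac{5250}{-72 + 60 + 420} = - \frac{5250}{408} = \left(-5250\right) \frac{1}{408} = - \frac{875}{68}$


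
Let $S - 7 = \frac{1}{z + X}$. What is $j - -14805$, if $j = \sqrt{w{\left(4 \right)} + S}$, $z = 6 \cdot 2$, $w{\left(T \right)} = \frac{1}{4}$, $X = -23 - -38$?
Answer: $14805 + \frac{\sqrt{2361}}{18} \approx 14808.0$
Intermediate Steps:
$X = 15$ ($X = -23 + 38 = 15$)
$w{\left(T \right)} = \frac{1}{4}$
$z = 12$
$S = \frac{190}{27}$ ($S = 7 + \frac{1}{12 + 15} = 7 + \frac{1}{27} = \frac{190}{27} \approx 7.037$)
$j = \frac{\sqrt{2361}}{18}$ ($j = \sqrt{\frac{1}{4} + \frac{190}{27}} = \sqrt{\frac{787}{108}} = \frac{\sqrt{2361}}{18} \approx 2.6995$)
$j - -14805 = \frac{\sqrt{2361}}{18} - -14805 = \frac{\sqrt{2361}}{18} + 14805 = 14805 + \frac{\sqrt{2361}}{18}$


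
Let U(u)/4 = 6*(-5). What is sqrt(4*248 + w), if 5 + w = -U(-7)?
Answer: 3*sqrt(123) ≈ 33.272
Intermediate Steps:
U(u) = -120 (U(u) = 4*(6*(-5)) = 4*(-30) = -120)
w = 115 (w = -5 - 1*(-120) = -5 + 120 = 115)
sqrt(4*248 + w) = sqrt(4*248 + 115) = sqrt(992 + 115) = sqrt(1107) = 3*sqrt(123)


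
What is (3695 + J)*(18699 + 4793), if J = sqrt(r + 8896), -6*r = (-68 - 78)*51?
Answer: 86802940 + 23492*sqrt(10137) ≈ 8.9168e+7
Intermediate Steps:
r = 1241 (r = -(-68 - 78)*51/6 = -(-73)*51/3 = -1/6*(-7446) = 1241)
J = sqrt(10137) (J = sqrt(1241 + 8896) = sqrt(10137) ≈ 100.68)
(3695 + J)*(18699 + 4793) = (3695 + sqrt(10137))*(18699 + 4793) = (3695 + sqrt(10137))*23492 = 86802940 + 23492*sqrt(10137)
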